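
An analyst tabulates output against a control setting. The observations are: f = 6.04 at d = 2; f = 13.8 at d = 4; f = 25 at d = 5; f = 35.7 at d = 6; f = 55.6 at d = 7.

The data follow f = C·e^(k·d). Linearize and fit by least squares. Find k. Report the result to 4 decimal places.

k = 0.4486

Taking logs, ln f = k·d + ln C, so regress ln f on d.
Σd = 24.0000, Σ(d)² = 130.0000, Σln f = 15.2353, Σd·ln f = 79.7680.
Normal system: [[130.0000, 24.0000]; [24.0000, 5]]·[k, ln C]ᵀ = [79.7680, 15.2353]ᵀ.
Δ = 130.0000·5 − (24.0000)² = 74.0000; k = (79.7680·5 − 24.0000·15.2353)/74.0000 = 0.44856, ln C = (130.0000·15.2353 − 24.0000·79.7680)/74.0000 = 0.89397.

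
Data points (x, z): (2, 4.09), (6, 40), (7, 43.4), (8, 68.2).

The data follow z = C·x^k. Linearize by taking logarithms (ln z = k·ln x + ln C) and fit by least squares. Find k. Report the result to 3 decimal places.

Linearized form: ln z = k·ln x + ln C. From the 4 transformed points,
XᵀX = [[11.8015, 6.5103]; [6.5103, 4]], rhs = [23.7032, 13.0903]ᵀ  (here Σln x = 6.5103, Σ(ln x)² = 11.8015, Σln z = 13.0903, Σln x·ln z = 23.7032).
Δ = 11.8015·4 − (6.5103)² = 4.8225; k = (23.7032·4 − 6.5103·13.0903)/4.8225 = 1.98888, ln C = (11.8015·13.0903 − 6.5103·23.7032)/4.8225 = 0.03555.

k = 1.989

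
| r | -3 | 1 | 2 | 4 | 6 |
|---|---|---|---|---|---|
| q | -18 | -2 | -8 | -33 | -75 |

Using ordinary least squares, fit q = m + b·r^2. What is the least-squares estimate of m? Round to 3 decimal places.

m = 0.407

Setting ∂/∂m … = 0 gives: 5·m + 66·b = -136;  66·m + 1650·b = -3424.
(Σ1 = 5, Σr^2 = 66, Σr^2·r^2 = 1650, Σq = -136, Σr^2·q = -3424.)
Δ = 5·1650 − 66² = 3894.
m = ((-136)·1650 − 66·(-3424))/3894 = 24/59; b = (5·(-3424) − 66·(-136))/3894 = -4072/1947.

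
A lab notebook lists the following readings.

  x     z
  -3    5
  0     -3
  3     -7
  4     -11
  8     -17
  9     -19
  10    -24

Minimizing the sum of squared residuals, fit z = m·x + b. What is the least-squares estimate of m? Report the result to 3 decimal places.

AᵀA·[m, b]ᵀ = Aᵀz reads: 279·m + 31·b = -627;  31·m + 7·b = -76.
(Σx·x = 279, Σx = 31, Σ1 = 7, Σx·z = -627, Σz = -76.)
det = 279·7 − 31² = 992.
m = ((-627)·7 − 31·(-76))/992 = -2033/992; b = (279·(-76) − 31·(-627))/992 = -57/32.

m = -2.049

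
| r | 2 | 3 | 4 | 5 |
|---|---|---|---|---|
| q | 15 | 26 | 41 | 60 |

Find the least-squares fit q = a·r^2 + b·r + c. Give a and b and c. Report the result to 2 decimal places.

Setting ∂/∂a … = 0 gives: 978·a + 224·b + 54·c = 2450;  224·a + 54·b + 14·c = 572;  54·a + 14·b + 4·c = 142.
(Σr^2·r^2 = 978, Σr^2·r = 224, Σr^2 = 54, Σr·r = 54, Σr = 14, Σ1 = 4, Σr^2·q = 2450, Σr·q = 572, Σq = 142.)
Solving the 3×3 system (Gaussian elimination) gives a = 2, b = 1, c = 5.

a = 2.00, b = 1.00, c = 5.00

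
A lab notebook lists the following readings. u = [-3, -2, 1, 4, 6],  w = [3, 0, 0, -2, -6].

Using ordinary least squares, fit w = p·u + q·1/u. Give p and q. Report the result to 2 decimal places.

MᵀM·[p, q]ᵀ = Mᵀw reads: 66·p + 5·q = -53;  5·p + (209/144)·q = -5/2.
(Σu·u = 66, Σu·1/u = 5, Σ1/u·1/u = 209/144, Σu·w = -53, Σ1/u·w = -5/2.)
Determinant 66·(209/144) − 5² = 1699/24.
p = ((-53)·(209/144) − 5·(-5/2))/(1699/24) = -9277/10194; q = (66·(-5/2) − 5·(-53))/(1699/24) = 2400/1699.

p = -0.91, q = 1.41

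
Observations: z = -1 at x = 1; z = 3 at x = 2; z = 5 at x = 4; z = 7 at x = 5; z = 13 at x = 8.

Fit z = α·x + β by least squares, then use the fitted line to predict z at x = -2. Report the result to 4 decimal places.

The normal equations are: 110·α + 20·β = 164;  20·α + 5·β = 27.
(Σx·x = 110, Σx = 20, Σ1 = 5, Σx·z = 164, Σz = 27.)
Determinant 110·5 − 20² = 150.
α = (164·5 − 20·27)/150 = 28/15; β = (110·27 − 20·164)/150 = -31/15.
At x = -2: ẑ = (28/15)·(-2) + (-31/15)·(1) = -29/5.

ẑ = -5.8000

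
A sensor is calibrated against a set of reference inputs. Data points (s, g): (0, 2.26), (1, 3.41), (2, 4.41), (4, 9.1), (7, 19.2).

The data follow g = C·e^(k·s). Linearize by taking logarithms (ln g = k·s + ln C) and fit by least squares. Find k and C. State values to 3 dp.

k = 0.305, C = 2.423

Let Y = ln g. Fitting Y = k·s + ln C by least squares:
Σs = 14.0000, Σ(s)² = 70.0000, Σln g = 8.6891, Σs·ln g = 33.7119.
Equations: 70.0000·k + 14.0000·ln C = 33.7119;  14.0000·k + 5·ln C = 8.6891.
Slope k = (n·Σs·ln g − Σs·Σln g)/(n·Σ(s)² − (Σs)²) = (5·33.7119 − 14.0000·8.6891)/154.0000 = 0.30462; ln C = (Σln g − k·Σs)/n = 0.88489, so C = exp(0.88489) = 2.42271.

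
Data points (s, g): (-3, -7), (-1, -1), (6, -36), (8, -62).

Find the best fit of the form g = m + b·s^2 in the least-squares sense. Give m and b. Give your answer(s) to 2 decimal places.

Normal-equation sums: Σ1 = 4, Σs^2 = 110, Σs^2·s^2 = 5474.
Right-hand side: Σg = -106, Σs^2·g = -5328.
Eliminating b: 5474·(row 1) − 110·(row 2) gives 9796·m = 5474·(-106) − 110·(-5328) = 5836, so m = 1459/2449.
Then b = ((-5328) − 110·(1459/2449))/5474 = -2413/2449.

m = 0.60, b = -0.99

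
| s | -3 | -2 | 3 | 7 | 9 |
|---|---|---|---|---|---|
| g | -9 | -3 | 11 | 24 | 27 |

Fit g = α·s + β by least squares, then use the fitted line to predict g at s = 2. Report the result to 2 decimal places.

ĝ = 7.61

Setting ∂/∂α … = 0 gives: 152·α + 14·β = 477;  14·α + 5·β = 50.
Determinant 152·5 − 14² = 564.
α = (477·5 − 14·50)/564 = 1685/564; β = (152·50 − 14·477)/564 = 461/282.
At s = 2: ĝ = (1685/564)·(2) + (461/282)·(1) = 1073/141.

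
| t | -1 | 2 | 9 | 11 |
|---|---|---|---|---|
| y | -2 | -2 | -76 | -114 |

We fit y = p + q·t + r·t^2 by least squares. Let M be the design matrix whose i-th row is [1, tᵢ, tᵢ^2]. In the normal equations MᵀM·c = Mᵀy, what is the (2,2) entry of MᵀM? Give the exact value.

207

Row 2 ↔ basis t, column 2 ↔ basis t, so (MᵀM)_{2,2} = Σᵢ (t)·(t) = (-1)·(-1) + (2)·(2) + (9)·(9) + (11)·(11) = 207.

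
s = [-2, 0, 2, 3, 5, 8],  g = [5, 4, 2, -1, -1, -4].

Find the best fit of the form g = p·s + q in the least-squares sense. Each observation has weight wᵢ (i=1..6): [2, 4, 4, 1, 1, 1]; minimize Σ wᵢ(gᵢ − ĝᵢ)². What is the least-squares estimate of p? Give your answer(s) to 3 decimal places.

p = -0.954

Normal-equation sums: Σwᵢ·s·s = 122, Σwᵢ·s = 20, Σwᵢ·1 = 13.
Right-hand side: Σwᵢ·s·g = -44, Σwᵢ·g = 28.
So XᵀWX·[p, q]ᵀ = XᵀWg: [[122, 20]; [20, 13]]·[p, q]ᵀ = [-44, 28]ᵀ.
det = 122·13 − 20² = 1186.
p = ((-44)·13 − 20·28)/1186 = -566/593; q = (122·28 − 20·(-44))/1186 = 2148/593.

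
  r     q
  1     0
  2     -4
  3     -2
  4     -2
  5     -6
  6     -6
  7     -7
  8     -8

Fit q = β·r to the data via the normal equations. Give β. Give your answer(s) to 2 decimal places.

Entries of MᵀM: Σr·r = 204.
For Mᵀq: Σr·q = -201.
β = (-201)/204 = -0.985294.

β = -0.99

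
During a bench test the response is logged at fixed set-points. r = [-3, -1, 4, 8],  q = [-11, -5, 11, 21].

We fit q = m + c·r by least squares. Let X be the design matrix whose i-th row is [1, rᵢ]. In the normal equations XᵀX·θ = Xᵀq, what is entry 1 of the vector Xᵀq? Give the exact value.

16

Entry 1 ↔ basis 1, so (Xᵀq)_{1} = Σᵢ qᵢ = (1)·(-11) + (1)·(-5) + (1)·(11) + (1)·(21) = 16.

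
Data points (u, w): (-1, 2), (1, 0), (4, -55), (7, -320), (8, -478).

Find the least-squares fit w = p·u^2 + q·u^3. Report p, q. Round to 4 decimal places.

p = 0.4523, q = -0.9922

The normal system XᵀX·[p, q]ᵀ = Xᵀw is [[6755, 50599]; [50599, 383891]]·[p, q]ᵀ = [-47150, -358018]ᵀ.
Δ = 6755·383891 − 50599² = 32924904.
p = ((-47150)·383891 − 50599·(-358018))/32924904 = 1241011/2743742; q = (6755·(-358018) − 50599·(-47150))/32924904 = -2722395/2743742.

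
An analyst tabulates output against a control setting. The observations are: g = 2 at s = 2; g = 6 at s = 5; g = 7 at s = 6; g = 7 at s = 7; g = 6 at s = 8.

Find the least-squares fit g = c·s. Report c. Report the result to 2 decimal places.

Entries of AᵀA: Σs·s = 178.
Moment sums: Σs·g = 173.
AᵀA·[c]ᵀ = Aᵀg becomes [[178]]·[c]ᵀ = [173]ᵀ.
c = 173/178 = 0.97191.

c = 0.97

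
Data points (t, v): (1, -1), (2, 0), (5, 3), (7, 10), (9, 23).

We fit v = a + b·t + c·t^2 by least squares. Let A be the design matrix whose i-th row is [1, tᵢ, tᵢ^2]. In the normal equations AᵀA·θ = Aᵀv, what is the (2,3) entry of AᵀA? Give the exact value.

1206

Row 2 ↔ basis t, column 3 ↔ basis t^2, so (AᵀA)_{2,3} = Σᵢ (t)·(t^2) = (1)·(1) + (2)·(4) + (5)·(25) + (7)·(49) + (9)·(81) = 1206.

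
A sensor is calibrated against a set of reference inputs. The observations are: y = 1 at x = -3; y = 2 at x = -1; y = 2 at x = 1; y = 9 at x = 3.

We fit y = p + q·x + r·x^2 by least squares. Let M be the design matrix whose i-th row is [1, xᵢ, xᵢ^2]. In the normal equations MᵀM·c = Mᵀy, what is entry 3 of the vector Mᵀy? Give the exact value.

Entry 3 ↔ basis x^2, so (Mᵀy)_{3} = Σᵢ (x^2)·yᵢ = (9)·(1) + (1)·(2) + (1)·(2) + (9)·(9) = 94.

94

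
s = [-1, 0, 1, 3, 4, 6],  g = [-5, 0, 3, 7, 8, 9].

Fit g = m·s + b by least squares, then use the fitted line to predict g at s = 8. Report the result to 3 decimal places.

ĝ = 14.943

With design matrix M, MᵀM = [[63, 13]; [13, 6]] and Mᵀg = [115, 22]ᵀ.
Δ = 63·6 − 13² = 209.
m = (115·6 − 13·22)/209 = 404/209; b = (63·22 − 13·115)/209 = -109/209.
At s = 8: ĝ = (404/209)·(8) + (-109/209)·(1) = 3123/209.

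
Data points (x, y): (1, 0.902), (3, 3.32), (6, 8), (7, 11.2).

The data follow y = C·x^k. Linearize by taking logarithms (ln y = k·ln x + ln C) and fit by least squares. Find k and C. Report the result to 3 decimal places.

k = 1.266, C = 0.876

Let Y = ln y. Fitting Y = k·ln x + ln C by least squares:
Σln x = 4.8363, Σ(ln x)² = 8.2039, Σln y = 5.5922, Σln x·ln y = 9.7453.
Equations: 8.2039·k + 4.8363·ln C = 9.7453;  4.8363·k + 4·ln C = 5.5922.
Δ = 8.2039·4 − (4.8363)² = 9.4260; k = (9.7453·4 − 4.8363·5.5922)/9.4260 = 1.26626, ln C = (8.2039·5.5922 − 4.8363·9.7453)/9.4260 = -0.13296, so C = exp(-0.13296) = 0.87550.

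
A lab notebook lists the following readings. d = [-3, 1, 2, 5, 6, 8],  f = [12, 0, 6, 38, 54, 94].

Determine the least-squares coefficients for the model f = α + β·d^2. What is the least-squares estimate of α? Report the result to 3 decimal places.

With design matrix M, MᵀM = [[6, 139]; [139, 6115]] and Mᵀf = [204, 9042]ᵀ.
Δ = 6·6115 − 139² = 17369.
α = (204·6115 − 139·9042)/17369 = -9378/17369; β = (6·9042 − 139·204)/17369 = 25896/17369.

α = -0.540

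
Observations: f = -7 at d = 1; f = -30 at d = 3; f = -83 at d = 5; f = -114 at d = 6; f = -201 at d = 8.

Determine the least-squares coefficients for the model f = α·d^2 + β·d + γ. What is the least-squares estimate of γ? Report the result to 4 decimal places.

With design matrix M, MᵀM = [[6099, 881, 135]; [881, 135, 23]; [135, 23, 5]] and Mᵀf = [-19320, -2804, -435]ᵀ.
Inverting the 3×3 Gram matrix, [α, β, γ]ᵀ = [-31025/10142, -2655/10142, -16233/5071]ᵀ.

γ = -3.2011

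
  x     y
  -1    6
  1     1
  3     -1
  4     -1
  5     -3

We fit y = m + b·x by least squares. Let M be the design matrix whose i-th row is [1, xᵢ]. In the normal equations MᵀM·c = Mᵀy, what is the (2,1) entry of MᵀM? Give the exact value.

12

Row 2 ↔ basis x, column 1 ↔ basis 1, so (MᵀM)_{2,1} = Σᵢ x = (-1)·(1) + (1)·(1) + (3)·(1) + (4)·(1) + (5)·(1) = 12.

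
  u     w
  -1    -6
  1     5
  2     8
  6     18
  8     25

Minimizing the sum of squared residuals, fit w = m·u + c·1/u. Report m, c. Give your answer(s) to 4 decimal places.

Normal-equation sums: Σu·u = 106, Σu·1/u = 5, Σ1/u·1/u = 1321/576.
Right-hand side: Σu·w = 335, Σ1/u·w = 169/8.
det = 106·(1321/576) − 5² = 62813/288.
m = (335·(1321/576) − 5·(169/8))/(62813/288) = 381695/125626; c = (106·(169/8) − 5·335)/(62813/288) = 162504/62813.

m = 3.0383, c = 2.5871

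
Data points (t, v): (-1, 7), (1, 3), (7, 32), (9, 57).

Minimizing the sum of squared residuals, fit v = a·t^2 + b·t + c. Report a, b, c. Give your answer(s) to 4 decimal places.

The normal equations are: 8964·a + 1072·b + 132·c = 6195;  1072·a + 132·b + 16·c = 733;  132·a + 16·b + 4·c = 99.
(Σt^2·t^2 = 8964, Σt^2·t = 1072, Σt^2 = 132, Σt·t = 132, Σt = 16, Σ1 = 4, Σt^2·v = 6195, Σt·v = 733, Σv = 99.)
Solving the 3×3 system (Gaussian elimination) gives a = 29/32, b = -39/17, c = 2187/544.

a = 0.9063, b = -2.2941, c = 4.0202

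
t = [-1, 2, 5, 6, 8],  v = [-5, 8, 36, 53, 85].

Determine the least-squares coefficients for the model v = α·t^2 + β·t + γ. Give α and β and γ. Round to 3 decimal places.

MᵀM·[α, β, γ]ᵀ = Mᵀv reads: 6034·α + 860·β + 130·γ = 8275;  860·α + 130·β + 20·γ = 1199;  130·α + 20·β + 5·γ = 177.
Inverting the 3×3 Gram matrix, [α, β, γ]ᵀ = [557/570, 9049/2850, -1286/475]ᵀ.

α = 0.977, β = 3.175, γ = -2.707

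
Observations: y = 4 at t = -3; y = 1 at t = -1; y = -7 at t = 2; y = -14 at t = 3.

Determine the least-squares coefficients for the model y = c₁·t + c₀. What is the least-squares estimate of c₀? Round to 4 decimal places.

c₀ = -3.2857

With design matrix X, XᵀX = [[23, 1]; [1, 4]] and Xᵀy = [-69, -16]ᵀ.
det = 23·4 − 1² = 91.
c₁ = ((-69)·4 − 1·(-16))/91 = -20/7; c₀ = (23·(-16) − 1·(-69))/91 = -23/7.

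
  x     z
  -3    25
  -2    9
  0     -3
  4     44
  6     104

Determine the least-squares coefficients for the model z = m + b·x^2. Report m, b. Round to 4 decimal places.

Compute the Gram sums: Σ1 = 5, Σx^2 = 65, Σx^2·x^2 = 1649.
And Σz = 179, Σx^2·z = 4709.
Normal equations: [[5, 65]; [65, 1649]]·[m, b]ᵀ = [179, 4709]ᵀ.
det = 5·1649 − 65² = 4020.
m = (179·1649 − 65·4709)/4020 = -1819/670; b = (5·4709 − 65·179)/4020 = 397/134.

m = -2.7149, b = 2.9627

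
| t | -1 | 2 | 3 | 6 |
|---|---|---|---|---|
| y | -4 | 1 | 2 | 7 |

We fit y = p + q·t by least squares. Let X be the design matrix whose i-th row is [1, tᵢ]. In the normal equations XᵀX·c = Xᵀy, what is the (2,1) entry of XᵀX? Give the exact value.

Row 2 ↔ basis t, column 1 ↔ basis 1, so (XᵀX)_{2,1} = Σᵢ t = (-1)·(1) + (2)·(1) + (3)·(1) + (6)·(1) = 10.

10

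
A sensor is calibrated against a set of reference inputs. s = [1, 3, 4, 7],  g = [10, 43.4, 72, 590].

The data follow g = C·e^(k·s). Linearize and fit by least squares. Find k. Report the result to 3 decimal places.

With ln gᵢ as the transformed response and sᵢ as the regressor:
Σs = 15.0000, Σ(s)² = 75.0000, Σln g = 16.7298, Σs·ln g = 75.3815.
Equations: 75.0000·k + 15.0000·ln C = 75.3815;  15.0000·k + 4·ln C = 16.7298.
Δ = 75.0000·4 − (15.0000)² = 75.0000; k = (75.3815·4 − 15.0000·16.7298)/75.0000 = 0.67438, ln C = (75.0000·16.7298 − 15.0000·75.3815)/75.0000 = 1.65354.

k = 0.674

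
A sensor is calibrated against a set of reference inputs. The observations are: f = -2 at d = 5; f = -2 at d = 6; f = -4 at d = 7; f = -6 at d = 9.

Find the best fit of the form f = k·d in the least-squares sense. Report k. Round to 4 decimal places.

k = -0.5445

Compute the Gram sums: Σd·d = 191.
Right-hand side: Σd·f = -104.
XᵀX·[k]ᵀ = Xᵀf becomes [[191]]·[k]ᵀ = [-104]ᵀ.
Hence k = -104 / 191 ≈ -0.544503.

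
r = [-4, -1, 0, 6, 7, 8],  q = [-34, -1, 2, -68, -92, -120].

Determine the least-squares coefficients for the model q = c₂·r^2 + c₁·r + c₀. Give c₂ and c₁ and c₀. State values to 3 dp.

c₂ = -2.001, c₁ = 0.705, c₀ = 1.318

From the data, Σr^2·r^2 = 8050, Σr^2·r = 1006, Σr^2 = 166, Σr·r = 166, Σr = 16, Σ1 = 6.
And Σr^2·q = -15181, Σr·q = -1875, Σq = -313.
Normal equations: [[8050, 1006, 166]; [1006, 166, 16]; [166, 16, 6]]·[c₂, c₁, c₀]ᵀ = [-15181, -1875, -313]ᵀ.
Row-reducing yields c₂ = -65473/32718, c₁ = 57679/81795, c₀ = 35922/27265.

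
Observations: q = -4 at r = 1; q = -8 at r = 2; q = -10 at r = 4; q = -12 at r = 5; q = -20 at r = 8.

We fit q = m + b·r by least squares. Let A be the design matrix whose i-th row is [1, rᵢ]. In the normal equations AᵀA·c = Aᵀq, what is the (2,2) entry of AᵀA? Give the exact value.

110

Row 2 ↔ basis r, column 2 ↔ basis r, so (AᵀA)_{2,2} = Σᵢ (r)·(r) = (1)·(1) + (2)·(2) + (4)·(4) + (5)·(5) + (8)·(8) = 110.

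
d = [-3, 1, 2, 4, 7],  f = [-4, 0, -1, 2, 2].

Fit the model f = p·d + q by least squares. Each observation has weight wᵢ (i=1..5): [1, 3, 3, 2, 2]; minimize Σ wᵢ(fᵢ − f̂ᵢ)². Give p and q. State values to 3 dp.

MᵀWM·[p, q]ᵀ = MᵀWf reads: 154·p + 28·q = 50;  28·p + 11·q = 1.
(Σwᵢ·d·d = 154, Σwᵢ·d = 28, Σwᵢ·1 = 11, Σwᵢ·d·f = 50, Σwᵢ·f = 1.)
Δ = 154·11 − 28² = 910.
p = (50·11 − 28·1)/910 = 261/455; q = (154·1 − 28·50)/910 = -89/65.

p = 0.574, q = -1.369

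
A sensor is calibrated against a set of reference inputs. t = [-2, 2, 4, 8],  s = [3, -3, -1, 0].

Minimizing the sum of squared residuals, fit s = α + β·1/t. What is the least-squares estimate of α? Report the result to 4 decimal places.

α = 0.2950

With design matrix M, MᵀM = [[4, 3/8]; [3/8, 37/64]] and Mᵀs = [-1, -13/4]ᵀ.
Determinant 4·(37/64) − (3/8)² = 139/64.
α = ((-1)·(37/64) − (3/8)·(-13/4))/(139/64) = 41/139; β = (4·(-13/4) − (3/8)·(-1))/(139/64) = -808/139.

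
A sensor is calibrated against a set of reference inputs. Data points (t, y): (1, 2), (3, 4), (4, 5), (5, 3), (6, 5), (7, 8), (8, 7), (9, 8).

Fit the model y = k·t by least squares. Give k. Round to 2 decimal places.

k = 0.94

Normal-equation sums: Σt·t = 281.
For Mᵀy: Σt·y = 263.
Normal equations: [[281]]·[k]ᵀ = [263]ᵀ.
k = 263/281 = 0.935943.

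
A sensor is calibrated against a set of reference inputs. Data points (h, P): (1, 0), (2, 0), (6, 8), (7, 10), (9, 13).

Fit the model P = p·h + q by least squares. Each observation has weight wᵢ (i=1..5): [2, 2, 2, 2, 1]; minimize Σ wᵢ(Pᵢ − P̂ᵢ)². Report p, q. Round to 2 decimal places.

Forming AᵀWA = [[261, 41]; [41, 9]] and AᵀWP = [353, 49]ᵀ gives AᵀWA·[p, q]ᵀ = AᵀWP.
Eliminating q: 9·(row 1) − 41·(row 2) gives 668·p = 9·353 − 41·49 = 1168, so p = 292/167.
Then q = (49 − 41·(292/167))/9 = -421/167.

p = 1.75, q = -2.52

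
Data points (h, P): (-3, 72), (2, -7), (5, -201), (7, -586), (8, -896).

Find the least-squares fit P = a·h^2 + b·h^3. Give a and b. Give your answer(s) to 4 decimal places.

a = 2.0061, b = -1.9994

Forming XᵀX = [[7219, 52489]; [52489, 396211]] and XᵀP = [-90463, -686875]ᵀ gives XᵀX·[a, b]ᵀ = XᵀP.
Δ = 7219·396211 − 52489² = 105152088.
a = ((-90463)·396211 − 52489·(-686875))/105152088 = 35157697/17525348; b = (7219·(-686875) − 52489·(-90463))/105152088 = -35039703/17525348.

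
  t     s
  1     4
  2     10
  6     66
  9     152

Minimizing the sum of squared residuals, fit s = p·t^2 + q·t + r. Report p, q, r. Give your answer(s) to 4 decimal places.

From the data, Σt^2·t^2 = 7874, Σt^2·t = 954, Σt^2 = 122, Σt·t = 122, Σt = 18, Σ1 = 4.
And Σt^2·s = 14732, Σt·s = 1788, Σs = 232.
So MᵀM·[p, q, r]ᵀ = Mᵀs: [[7874, 954, 122]; [954, 122, 18]; [122, 18, 4]]·[p, q, r]ᵀ = [14732, 1788, 232]ᵀ.
Row-reducing yields p = 1572/781, q = -1356/781, r = 314/71.

p = 2.0128, q = -1.7362, r = 4.4225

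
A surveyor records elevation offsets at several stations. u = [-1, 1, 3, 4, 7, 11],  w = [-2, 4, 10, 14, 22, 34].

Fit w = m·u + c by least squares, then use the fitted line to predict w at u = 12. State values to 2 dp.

From the data, Σu·u = 197, Σu = 25, Σ1 = 6.
For Mᵀw: Σu·w = 620, Σw = 82.
Determinant 197·6 − 25² = 557.
m = (620·6 − 25·82)/557 = 1670/557; c = (197·82 − 25·620)/557 = 654/557.
At u = 12: ŵ = (1670/557)·(12) + (654/557)·(1) = 20694/557.

ŵ = 37.15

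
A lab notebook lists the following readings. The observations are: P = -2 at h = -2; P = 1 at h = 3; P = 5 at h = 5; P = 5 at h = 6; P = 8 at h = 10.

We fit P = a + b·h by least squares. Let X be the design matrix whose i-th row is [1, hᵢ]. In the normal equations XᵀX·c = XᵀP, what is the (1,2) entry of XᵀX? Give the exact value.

Row 1 ↔ basis 1, column 2 ↔ basis h, so (XᵀX)_{1,2} = Σᵢ h = (1)·(-2) + (1)·(3) + (1)·(5) + (1)·(6) + (1)·(10) = 22.

22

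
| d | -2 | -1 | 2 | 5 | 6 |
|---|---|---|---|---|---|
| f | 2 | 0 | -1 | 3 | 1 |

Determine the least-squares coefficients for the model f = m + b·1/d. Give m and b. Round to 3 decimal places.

Compute the Gram sums: Σ1 = 5, Σ1/d = -19/30, Σ1/d·1/d = 1411/900.
And Σf = 5, Σ1/d·f = -11/15.
Δ = 5·(1411/900) − (-19/30)² = 3347/450.
m = (5·(1411/900) − (-19/30)·(-11/15))/(3347/450) = 6637/6694; b = (5·(-11/15) − (-19/30)·5)/(3347/450) = -225/3347.

m = 0.991, b = -0.067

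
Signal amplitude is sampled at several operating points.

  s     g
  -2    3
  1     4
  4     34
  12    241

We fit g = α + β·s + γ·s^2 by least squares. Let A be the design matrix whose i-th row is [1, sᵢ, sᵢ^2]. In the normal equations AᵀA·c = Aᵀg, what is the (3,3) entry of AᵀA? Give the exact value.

21009

Row 3 ↔ basis s^2, column 3 ↔ basis s^2, so (AᵀA)_{3,3} = Σᵢ (s^2)·(s^2) = (4)·(4) + (1)·(1) + (16)·(16) + (144)·(144) = 21009.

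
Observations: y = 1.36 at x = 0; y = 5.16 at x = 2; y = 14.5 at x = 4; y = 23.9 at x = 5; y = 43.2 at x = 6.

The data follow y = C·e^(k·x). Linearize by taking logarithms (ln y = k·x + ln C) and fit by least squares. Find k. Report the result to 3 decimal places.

k = 0.566

Let Y = ln y. Fitting Y = k·x + ln C by least squares:
Σx = 17.0000, Σ(x)² = 81.0000, Σln y = 11.5623, Σx·ln y = 52.4429.
Equations: 81.0000·k + 17.0000·ln C = 52.4429;  17.0000·k + 5·ln C = 11.5623.
Slope k = (n·Σx·ln y − Σx·Σln y)/(n·Σ(x)² − (Σx)²) = (5·52.4429 − 17.0000·11.5623)/116.0000 = 0.56600; ln C = (Σln y − k·Σx)/n = 0.38807.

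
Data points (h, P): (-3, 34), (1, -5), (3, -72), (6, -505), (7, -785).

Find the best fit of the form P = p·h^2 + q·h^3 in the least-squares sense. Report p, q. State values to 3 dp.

Sums needed: Σh^2·h^2 = 3860, Σh^2·h^3 = 24584, Σh^3·h^3 = 165764.
For MᵀP: Σh^2·P = -56992, Σh^3·P = -381202.
So MᵀM·[p, q]ᵀ = MᵀP: [[3860, 24584]; [24584, 165764]]·[p, q]ᵀ = [-56992, -381202]ᵀ.
Eliminating q: 165764·(row 1) − 24584·(row 2) gives 35475984·p = 165764·(-56992) − 24584·(-381202) = -75751920, so p = -526055/246361.
Then q = ((-381202) − 24584·(-526055/246361))/165764 = -977061/492722.

p = -2.135, q = -1.983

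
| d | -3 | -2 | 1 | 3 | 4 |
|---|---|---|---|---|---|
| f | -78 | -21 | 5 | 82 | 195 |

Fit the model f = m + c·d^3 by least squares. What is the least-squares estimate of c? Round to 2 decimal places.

c = 3.00

Entries of MᵀM: Σ1 = 5, Σd^3 = 57, Σd^3·d^3 = 5619.
Moment sums: Σf = 183, Σd^3·f = 16973.
MᵀM·[m, c]ᵀ = Mᵀf becomes [[5, 57]; [57, 5619]]·[m, c]ᵀ = [183, 16973]ᵀ.
det = 5·5619 − 57² = 24846.
m = (183·5619 − 57·16973)/24846 = 10136/4141; c = (5·16973 − 57·183)/24846 = 37217/12423.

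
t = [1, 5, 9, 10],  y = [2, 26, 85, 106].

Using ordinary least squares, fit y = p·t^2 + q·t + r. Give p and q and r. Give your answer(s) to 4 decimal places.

p = 1.1135, q = -0.7234, r = 1.6467

Setting ∂/∂p … = 0 gives: 17187·p + 1855·q + 207·r = 18137;  1855·p + 207·q + 25·r = 1957;  207·p + 25·q + 4·r = 219.
Row-reducing yields p = 15135/13592, q = -9833/13592, r = 11191/6796.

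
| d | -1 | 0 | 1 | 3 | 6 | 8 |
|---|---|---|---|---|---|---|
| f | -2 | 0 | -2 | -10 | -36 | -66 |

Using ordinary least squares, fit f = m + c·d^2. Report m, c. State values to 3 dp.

m = -0.582, c = -1.014

Entries of MᵀM: Σ1 = 6, Σd^2 = 111, Σd^2·d^2 = 5475.
For Mᵀf: Σf = -116, Σd^2·f = -5614.
Δ = 6·5475 − 111² = 20529.
m = ((-116)·5475 − 111·(-5614))/20529 = -3982/6843; c = (6·(-5614) − 111·(-116))/20529 = -2312/2281.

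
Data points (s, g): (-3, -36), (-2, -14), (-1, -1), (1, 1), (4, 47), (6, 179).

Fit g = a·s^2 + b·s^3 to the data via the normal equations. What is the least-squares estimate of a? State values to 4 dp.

a = -1.0595

From the data, Σs^2·s^2 = 1651, Σs^2·s^3 = 8525, Σs^3·s^3 = 51547.
For Mᵀg: Σs^2·g = 6816, Σs^3·g = 42758.
Determinant 1651·51547 − 8525² = 12428472.
a = (6816·51547 − 8525·42758)/12428472 = -6583799/6214236; b = (1651·42758 − 8525·6816)/12428472 = 6243529/6214236.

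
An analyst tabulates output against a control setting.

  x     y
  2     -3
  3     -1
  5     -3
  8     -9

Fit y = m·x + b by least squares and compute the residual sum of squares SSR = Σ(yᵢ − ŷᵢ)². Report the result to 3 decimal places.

Normal-equation sums: Σx·x = 102, Σx = 18, Σ1 = 4.
Moment sums: Σx·y = -96, Σy = -16.
So AᵀA·[m, b]ᵀ = Aᵀy: [[102, 18]; [18, 4]]·[m, b]ᵀ = [-96, -16]ᵀ.
det = 102·4 − 18² = 84.
m = ((-96)·4 − 18·(-16))/84 = -8/7; b = (102·(-16) − 18·(-96))/84 = 8/7.
Residuals: -13/7, 9/7, 11/7, -1; SSR = 60/7.

SSR = 8.571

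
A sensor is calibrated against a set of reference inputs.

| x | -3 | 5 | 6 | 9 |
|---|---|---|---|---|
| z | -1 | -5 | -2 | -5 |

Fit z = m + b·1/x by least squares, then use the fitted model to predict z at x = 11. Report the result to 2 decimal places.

Normal-equation sums: Σ1 = 4, Σ1/x = 13/90, Σ1/x·1/x = 1549/8100.
Moment sums: Σz = -13, Σ1/x·z = -14/9.
Eliminating b: (1549/8100)·(row 1) − (13/90)·(row 2) gives (2009/2700)·m = (1549/8100)·(-13) − (13/90)·(-14/9) = -18317/8100, so m = -18317/6027.
Then b = ((-14/9) − (13/90)·(-18317/6027))/(1549/8100) = -11730/2009.
At x = 11: ẑ = (-18317/6027)·(1) + (-11730/2009)·(1/11) = -33811/9471.

ẑ = -3.57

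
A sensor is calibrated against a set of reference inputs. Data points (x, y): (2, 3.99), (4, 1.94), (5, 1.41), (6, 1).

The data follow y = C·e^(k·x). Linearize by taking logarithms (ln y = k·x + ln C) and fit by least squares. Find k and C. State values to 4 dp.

Taking logs, ln y = k·x + ln C, so regress ln y on x.
Σx = 17.0000, Σ(x)² = 81.0000, Σln y = 2.3901, Σx·ln y = 7.1363.
Equations: 81.0000·k + 17.0000·ln C = 7.1363;  17.0000·k + 4·ln C = 2.3901.
Δ = 81.0000·4 − (17.0000)² = 35.0000; k = (7.1363·4 − 17.0000·2.3901)/35.0000 = -0.34532, ln C = (81.0000·2.3901 − 17.0000·7.1363)/35.0000 = 2.06511, so C = exp(2.06511) = 7.88615.

k = -0.3453, C = 7.8861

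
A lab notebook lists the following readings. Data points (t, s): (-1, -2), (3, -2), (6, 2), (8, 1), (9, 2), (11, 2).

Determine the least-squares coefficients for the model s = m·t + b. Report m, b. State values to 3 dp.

Sums needed: Σt·t = 312, Σt = 36, Σ1 = 6.
For Mᵀs: Σt·s = 56, Σs = 3.
Eliminating b: 6·(row 1) − 36·(row 2) gives 576·m = 6·56 − 36·3 = 228, so m = 19/48.
Then b = (3 − 36·(19/48))/6 = -15/8.

m = 0.396, b = -1.875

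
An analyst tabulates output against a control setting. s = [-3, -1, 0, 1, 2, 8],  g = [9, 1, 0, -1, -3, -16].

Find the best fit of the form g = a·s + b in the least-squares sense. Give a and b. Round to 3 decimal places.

The normal equations are: 79·a + 7·b = -163;  7·a + 6·b = -10.
det = 79·6 − 7² = 425.
a = ((-163)·6 − 7·(-10))/425 = -908/425; b = (79·(-10) − 7·(-163))/425 = 351/425.

a = -2.136, b = 0.826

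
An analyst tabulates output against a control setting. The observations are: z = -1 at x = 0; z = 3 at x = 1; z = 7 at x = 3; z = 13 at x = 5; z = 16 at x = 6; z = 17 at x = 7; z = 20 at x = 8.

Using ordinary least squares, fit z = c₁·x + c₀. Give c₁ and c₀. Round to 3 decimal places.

Sums needed: Σx·x = 184, Σx = 30, Σ1 = 7.
Moment sums: Σx·z = 464, Σz = 75.
Normal equations: [[184, 30]; [30, 7]]·[c₁, c₀]ᵀ = [464, 75]ᵀ.
det = 184·7 − 30² = 388.
c₁ = (464·7 − 30·75)/388 = 499/194; c₀ = (184·75 − 30·464)/388 = -30/97.

c₁ = 2.572, c₀ = -0.309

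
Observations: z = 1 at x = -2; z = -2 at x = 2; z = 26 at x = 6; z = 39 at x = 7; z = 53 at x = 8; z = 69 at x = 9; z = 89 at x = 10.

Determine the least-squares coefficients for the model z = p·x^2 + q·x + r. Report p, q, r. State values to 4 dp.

p = 1.0263, q = -0.9585, r = -4.7952

Normal-equation sums: Σx^2·x^2 = 24386, Σx^2·x = 2800, Σx^2 = 338, Σx·x = 338, Σx = 40, Σ1 = 7.
Moment sums: Σx^2·z = 20724, Σx·z = 2358, Σz = 275.
Normal equations: [[24386, 2800, 338]; [2800, 338, 40]; [338, 40, 7]]·[p, q, r]ᵀ = [20724, 2358, 275]ᵀ.
Row-reducing yields p = 76737/74767, q = -71663/74767, r = -32593/6797.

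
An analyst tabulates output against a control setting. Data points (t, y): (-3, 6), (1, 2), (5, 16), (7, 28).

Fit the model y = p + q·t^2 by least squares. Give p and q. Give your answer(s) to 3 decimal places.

p = 1.500, q = 0.548

Compute the Gram sums: Σ1 = 4, Σt^2 = 84, Σt^2·t^2 = 3108.
Moment sums: Σy = 52, Σt^2·y = 1828.
AᵀA·[p, q]ᵀ = Aᵀy becomes [[4, 84]; [84, 3108]]·[p, q]ᵀ = [52, 1828]ᵀ.
Eliminating q: 3108·(row 1) − 84·(row 2) gives 5376·p = 3108·52 − 84·1828 = 8064, so p = 3/2.
Then q = (1828 − 84·(3/2))/3108 = 23/42.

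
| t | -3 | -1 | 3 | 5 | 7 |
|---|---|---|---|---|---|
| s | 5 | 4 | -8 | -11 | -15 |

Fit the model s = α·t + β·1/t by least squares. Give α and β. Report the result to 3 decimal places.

MᵀM·[α, β]ᵀ = Mᵀs reads: 93·α + 5·β = -203;  5·α + (14141/11025)·β = -1331/105.
(Σt·t = 93, Σt·1/t = 5, Σ1/t·1/t = 14141/11025, Σt·s = -203, Σ1/t·s = -1331/105.)
det = 93·(14141/11025) − 5² = 346496/3675.
α = ((-203)·(14141/11025) − 5·(-1331/105))/(346496/3675) = -271481/129936; β = (93·(-1331/105) − 5·(-203))/(346496/3675) = -75285/43312.

α = -2.089, β = -1.738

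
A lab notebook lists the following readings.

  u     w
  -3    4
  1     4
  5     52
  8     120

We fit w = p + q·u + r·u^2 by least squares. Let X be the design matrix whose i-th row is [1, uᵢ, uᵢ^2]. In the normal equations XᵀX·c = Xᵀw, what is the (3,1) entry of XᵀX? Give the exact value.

99

Row 3 ↔ basis u^2, column 1 ↔ basis 1, so (XᵀX)_{3,1} = Σᵢ u^2 = (9)·(1) + (1)·(1) + (25)·(1) + (64)·(1) = 99.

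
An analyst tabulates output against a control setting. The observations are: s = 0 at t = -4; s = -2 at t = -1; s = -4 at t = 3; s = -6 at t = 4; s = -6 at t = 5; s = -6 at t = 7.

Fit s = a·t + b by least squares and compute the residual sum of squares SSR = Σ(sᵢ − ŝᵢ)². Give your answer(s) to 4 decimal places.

SSR = 2.0000

The normal system AᵀA·[a, b]ᵀ = Aᵀs is [[116, 14]; [14, 6]]·[a, b]ᵀ = [-106, -24]ᵀ.
Determinant 116·6 − 14² = 500.
a = ((-106)·6 − 14·(-24))/500 = -3/5; b = (116·(-24) − 14·(-106))/500 = -13/5.
Residuals: 1/5, 0, 2/5, -1, -2/5, 4/5; SSR = 2.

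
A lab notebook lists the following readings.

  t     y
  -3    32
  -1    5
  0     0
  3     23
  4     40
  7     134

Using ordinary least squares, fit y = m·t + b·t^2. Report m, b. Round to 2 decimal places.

m = -1.70, b = 2.98

With design matrix X, XᵀX = [[84, 406]; [406, 2820]] and Xᵀy = [1066, 7706]ᵀ.
det = 84·2820 − 406² = 72044.
m = (1066·2820 − 406·7706)/72044 = -30629/18011; b = (84·7706 − 406·1066)/72044 = 7661/2573.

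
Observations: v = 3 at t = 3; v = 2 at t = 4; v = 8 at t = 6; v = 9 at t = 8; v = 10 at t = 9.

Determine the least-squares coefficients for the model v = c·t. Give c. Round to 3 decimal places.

Normal-equation sums: Σt·t = 206.
Moment sums: Σt·v = 227.
So MᵀM·[c]ᵀ = Mᵀv: [[206]]·[c]ᵀ = [227]ᵀ.
Hence c = 227 / 206 ≈ 1.10194.

c = 1.102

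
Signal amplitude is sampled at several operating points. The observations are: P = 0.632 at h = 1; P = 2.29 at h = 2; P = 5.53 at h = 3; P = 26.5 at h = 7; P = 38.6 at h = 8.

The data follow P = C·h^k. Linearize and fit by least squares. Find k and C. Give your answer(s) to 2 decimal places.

Linearized form: ln P = k·ln h + ln C. From the 5 transformed points,
Σln h = 5.8171, Σ(ln h)² = 9.7980, Σln P = 9.0103, Σln h·ln P = 16.4269.
Equations: 9.7980·k + 5.8171·ln C = 16.4269;  5.8171·k + 5·ln C = 9.0103.
Δ = 9.7980·5 − (5.8171)² = 15.1514; k = (16.4269·5 − 5.8171·9.0103)/15.1514 = 1.96158, ln C = (9.7980·9.0103 − 5.8171·16.4269)/15.1514 = -0.48009, so C = exp(-0.48009) = 0.61873.

k = 1.96, C = 0.62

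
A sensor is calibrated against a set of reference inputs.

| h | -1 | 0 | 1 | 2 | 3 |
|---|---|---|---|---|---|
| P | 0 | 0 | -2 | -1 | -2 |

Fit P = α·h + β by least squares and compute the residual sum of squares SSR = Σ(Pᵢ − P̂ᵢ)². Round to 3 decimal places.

SSR = 1.500

Normal-equation sums: Σh·h = 15, Σh = 5, Σ1 = 5.
And Σh·P = -10, ΣP = -5.
MᵀM·[α, β]ᵀ = MᵀP becomes [[15, 5]; [5, 5]]·[α, β]ᵀ = [-10, -5]ᵀ.
det = 15·5 − 5² = 50.
α = ((-10)·5 − 5·(-5))/50 = -1/2; β = (15·(-5) − 5·(-10))/50 = -1/2.
Residuals: 0, 1/2, -1, 1/2, 0; SSR = 3/2.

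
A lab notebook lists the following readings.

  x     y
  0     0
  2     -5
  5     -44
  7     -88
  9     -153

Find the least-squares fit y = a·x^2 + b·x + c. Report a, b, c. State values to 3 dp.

Entries of MᵀM: Σx^2·x^2 = 9603, Σx^2·x = 1205, Σx^2 = 159, Σx·x = 159, Σx = 23, Σ1 = 5.
Moment sums: Σx^2·y = -17825, Σx·y = -2223, Σy = -290.
Normal equations: [[9603, 1205, 159]; [1205, 159, 23]; [159, 23, 5]]·[a, b, c]ᵀ = [-17825, -2223, -290]ᵀ.
Inverting the 3×3 Gram matrix, [a, b, c]ᵀ = [-91623/43982, 80689/43982, -4257/21991]ᵀ.

a = -2.083, b = 1.835, c = -0.194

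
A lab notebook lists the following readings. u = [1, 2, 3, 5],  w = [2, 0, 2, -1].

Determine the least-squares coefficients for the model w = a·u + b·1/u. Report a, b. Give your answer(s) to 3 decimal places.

a = -0.147, b = 2.179

The normal system MᵀM·[a, b]ᵀ = Mᵀw is [[39, 4]; [4, 1261/900]]·[a, b]ᵀ = [3, 37/15]ᵀ.
det = 39·(1261/900) − 4² = 11593/300.
a = (3·(1261/900) − 4·(37/15))/(11593/300) = -1699/11593; b = (39·(37/15) − 4·3)/(11593/300) = 25260/11593.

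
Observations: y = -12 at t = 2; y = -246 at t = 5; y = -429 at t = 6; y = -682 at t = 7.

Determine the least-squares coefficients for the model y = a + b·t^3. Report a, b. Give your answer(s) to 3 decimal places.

a = 3.873, b = -2.001

The normal equations are: 4·a + 692·b = -1369;  692·a + 179994·b = -357436.
Determinant 4·179994 − 692² = 241112.
a = ((-1369)·179994 − 692·(-357436))/241112 = 466963/120556; b = (4·(-357436) − 692·(-1369))/241112 = -120599/60278.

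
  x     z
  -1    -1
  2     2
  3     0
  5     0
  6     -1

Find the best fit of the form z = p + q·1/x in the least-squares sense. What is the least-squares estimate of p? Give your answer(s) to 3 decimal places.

Normal-equation sums: Σ1 = 5, Σ1/x = 1/5, Σ1/x·1/x = 643/450.
Right-hand side: Σz = 0, Σ1/x·z = 11/6.
Normal equations: [[5, 1/5]; [1/5, 643/450]]·[p, q]ᵀ = [0, 11/6]ᵀ.
det = 5·(643/450) − (1/5)² = 3197/450.
p = (0·(643/450) − (1/5)·(11/6))/(3197/450) = -165/3197; q = (5·(11/6) − (1/5)·0)/(3197/450) = 4125/3197.

p = -0.052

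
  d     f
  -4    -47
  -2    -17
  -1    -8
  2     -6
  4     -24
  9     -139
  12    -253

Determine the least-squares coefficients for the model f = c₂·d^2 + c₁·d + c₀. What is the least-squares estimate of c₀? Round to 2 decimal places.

c₀ = -3.79

XᵀX·[c₂, c₁, c₀]ᵀ = Xᵀf reads: 27842·c₂ + 2456·c₁ + 266·c₀ = -48927;  2456·c₂ + 266·c₁ + 20·c₀ = -4165;  266·c₂ + 20·c₁ + 7·c₀ = -494.
(Σd^2·d^2 = 27842, Σd^2·d = 2456, Σd^2 = 266, Σd·d = 266, Σd = 20, Σ1 = 7, Σd^2·f = -48927, Σd·f = -4165, Σf = -494.)
Inverting the 3×3 Gram matrix, [c₂, c₁, c₀]ᵀ = [-5698105/2896098, 8088655/2896098, -1827371/482683]ᵀ.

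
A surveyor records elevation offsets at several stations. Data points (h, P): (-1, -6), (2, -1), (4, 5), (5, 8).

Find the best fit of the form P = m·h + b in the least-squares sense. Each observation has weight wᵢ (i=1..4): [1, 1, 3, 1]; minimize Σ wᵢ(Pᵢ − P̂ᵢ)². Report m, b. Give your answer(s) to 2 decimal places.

m = 2.33, b = -4.33

Normal-equation sums: Σwᵢ·h·h = 78, Σwᵢ·h = 18, Σwᵢ·1 = 6.
And Σwᵢ·h·P = 104, Σwᵢ·P = 16.
So MᵀWM·[m, b]ᵀ = MᵀWP: [[78, 18]; [18, 6]]·[m, b]ᵀ = [104, 16]ᵀ.
Eliminating b: 6·(row 1) − 18·(row 2) gives 144·m = 6·104 − 18·16 = 336, so m = 7/3.
Then b = (16 − 18·(7/3))/6 = -13/3.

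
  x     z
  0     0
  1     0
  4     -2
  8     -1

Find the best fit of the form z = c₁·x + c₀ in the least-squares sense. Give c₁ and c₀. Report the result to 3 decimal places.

Entries of MᵀM: Σx·x = 81, Σx = 13, Σ1 = 4.
Right-hand side: Σx·z = -16, Σz = -3.
Δ = 81·4 − 13² = 155.
c₁ = ((-16)·4 − 13·(-3))/155 = -5/31; c₀ = (81·(-3) − 13·(-16))/155 = -7/31.

c₁ = -0.161, c₀ = -0.226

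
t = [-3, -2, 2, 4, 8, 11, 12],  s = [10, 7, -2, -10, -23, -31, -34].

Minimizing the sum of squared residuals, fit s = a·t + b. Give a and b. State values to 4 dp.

a = -2.9742, b = 1.7391

With design matrix M, MᵀM = [[362, 32]; [32, 7]] and Mᵀs = [-1021, -83]ᵀ.
Determinant 362·7 − 32² = 1510.
a = ((-1021)·7 − 32·(-83))/1510 = -4491/1510; b = (362·(-83) − 32·(-1021))/1510 = 1313/755.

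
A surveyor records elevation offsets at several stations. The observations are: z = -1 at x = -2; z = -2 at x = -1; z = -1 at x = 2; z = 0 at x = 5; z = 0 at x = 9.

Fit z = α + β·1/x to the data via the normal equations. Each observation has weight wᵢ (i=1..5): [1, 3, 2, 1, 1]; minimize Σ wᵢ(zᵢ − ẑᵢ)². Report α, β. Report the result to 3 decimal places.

The normal equations are: 8·α + (-197/90)·β = -9;  (-197/90)·α + (30799/8100)·β = 11/2.
det = 8·(30799/8100) − (-197/90)² = 207583/8100.
α = ((-9)·(30799/8100) − (-197/90)·(11/2))/(207583/8100) = -179676/207583; β = (8·(11/2) − (-197/90)·(-9))/(207583/8100) = 196830/207583.

α = -0.866, β = 0.948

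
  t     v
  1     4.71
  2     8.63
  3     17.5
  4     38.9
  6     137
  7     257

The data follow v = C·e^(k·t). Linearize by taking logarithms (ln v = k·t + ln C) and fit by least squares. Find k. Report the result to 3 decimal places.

k = 0.675

With ln vᵢ as the transformed response and tᵢ as the regressor:
Σt = 23.0000, Σ(t)² = 115.0000, Σln v = 20.6972, Σt·ln v = 97.4542.
Normal system: [[115.0000, 23.0000]; [23.0000, 6]]·[k, ln C]ᵀ = [97.4542, 20.6972]ᵀ.
Solving (det = 161.0000): k = 0.67509, ln C = 0.86168.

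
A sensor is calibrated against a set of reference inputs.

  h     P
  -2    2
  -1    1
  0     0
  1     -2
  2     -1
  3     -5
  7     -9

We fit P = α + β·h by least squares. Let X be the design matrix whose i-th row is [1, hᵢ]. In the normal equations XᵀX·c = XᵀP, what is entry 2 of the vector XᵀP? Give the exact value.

-87

Entry 2 ↔ basis h, so (XᵀP)_{2} = Σᵢ (h)·Pᵢ = (-2)·(2) + (-1)·(1) + (0)·(0) + (1)·(-2) + (2)·(-1) + (3)·(-5) + (7)·(-9) = -87.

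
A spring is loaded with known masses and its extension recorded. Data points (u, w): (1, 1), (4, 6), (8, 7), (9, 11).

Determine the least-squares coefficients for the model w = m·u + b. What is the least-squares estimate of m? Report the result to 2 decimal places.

m = 1.04

With design matrix X, XᵀX = [[162, 22]; [22, 4]] and Xᵀw = [180, 25]ᵀ.
Δ = 162·4 − 22² = 164.
m = (180·4 − 22·25)/164 = 85/82; b = (162·25 − 22·180)/164 = 45/82.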